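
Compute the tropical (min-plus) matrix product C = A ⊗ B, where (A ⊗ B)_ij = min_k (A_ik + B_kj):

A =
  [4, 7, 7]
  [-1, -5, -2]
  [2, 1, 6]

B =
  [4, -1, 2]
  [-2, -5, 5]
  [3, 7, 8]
A ⊗ B =
  [5, 2, 6]
  [-7, -10, 0]
  [-1, -4, 4]

Apply the min-plus product entry-by-entry:
  C[0][0] = min over k of (A[0][0] + B[0][0] = 4 + 4 = 8, A[0][1] + B[1][0] = 7 + -2 = 5, A[0][2] + B[2][0] = 7 + 3 = 10) = 5 (attained at k = 1)
  C[0][1] = min over k of (A[0][0] + B[0][1] = 4 + -1 = 3, A[0][1] + B[1][1] = 7 + -5 = 2, A[0][2] + B[2][1] = 7 + 7 = 14) = 2 (attained at k = 1)
  C[0][2] = min over k of (A[0][0] + B[0][2] = 4 + 2 = 6, A[0][1] + B[1][2] = 7 + 5 = 12, A[0][2] + B[2][2] = 7 + 8 = 15) = 6 (attained at k = 0)
  C[1][0] = min over k of (A[1][0] + B[0][0] = -1 + 4 = 3, A[1][1] + B[1][0] = -5 + -2 = -7, A[1][2] + B[2][0] = -2 + 3 = 1) = -7 (attained at k = 1)
  C[1][1] = min over k of (A[1][0] + B[0][1] = -1 + -1 = -2, A[1][1] + B[1][1] = -5 + -5 = -10, A[1][2] + B[2][1] = -2 + 7 = 5) = -10 (attained at k = 1)
  C[1][2] = min over k of (A[1][0] + B[0][2] = -1 + 2 = 1, A[1][1] + B[1][2] = -5 + 5 = 0, A[1][2] + B[2][2] = -2 + 8 = 6) = 0 (attained at k = 1)
  C[2][0] = min over k of (A[2][0] + B[0][0] = 2 + 4 = 6, A[2][1] + B[1][0] = 1 + -2 = -1, A[2][2] + B[2][0] = 6 + 3 = 9) = -1 (attained at k = 1)
  C[2][1] = min over k of (A[2][0] + B[0][1] = 2 + -1 = 1, A[2][1] + B[1][1] = 1 + -5 = -4, A[2][2] + B[2][1] = 6 + 7 = 13) = -4 (attained at k = 1)
  C[2][2] = min over k of (A[2][0] + B[0][2] = 2 + 2 = 4, A[2][1] + B[1][2] = 1 + 5 = 6, A[2][2] + B[2][2] = 6 + 8 = 14) = 4 (attained at k = 0)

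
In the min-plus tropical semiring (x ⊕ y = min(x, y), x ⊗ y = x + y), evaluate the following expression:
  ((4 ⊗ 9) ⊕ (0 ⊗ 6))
((4 ⊗ 9) ⊕ (0 ⊗ 6)) = 6

Expand innermost to outermost. Recall ⊕ takes the minimum of its arguments and ⊗ takes their sum. Working out the expression ((4 ⊗ 9) ⊕ (0 ⊗ 6)) gives 6.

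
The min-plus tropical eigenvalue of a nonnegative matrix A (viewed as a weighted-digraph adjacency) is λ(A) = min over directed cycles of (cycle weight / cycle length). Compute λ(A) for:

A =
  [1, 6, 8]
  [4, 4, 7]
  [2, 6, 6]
λ(A) = 1

Enumerate directed cycles and compute their means (weight / length). Sample:
  cycle 0 → 0: weight = 1, length = 1, mean = 1/1 ≈ 1.000
  cycle 1 → 1: weight = 4, length = 1, mean = 4/1 ≈ 4.000
  cycle 2 → 2: weight = 6, length = 1, mean = 6/1 ≈ 6.000
  cycle 0 → 1 → 0: weight = 10, length = 2, mean = 10/2 ≈ 5.000
  cycle 0 → 2 → 0: weight = 10, length = 2, mean = 10/2 ≈ 5.000
  cycle 1 → 0 → 1: weight = 10, length = 2, mean = 10/2 ≈ 5.000
Minimum mean = 1.000, attained e.g. along the cycle 0 → 0 with weight 1 and length 1. So λ(A) = 1/1 = 1.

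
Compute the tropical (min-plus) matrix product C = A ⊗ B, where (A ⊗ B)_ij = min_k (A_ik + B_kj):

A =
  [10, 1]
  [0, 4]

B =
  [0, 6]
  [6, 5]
A ⊗ B =
  [7, 6]
  [0, 6]

Apply the min-plus product entry-by-entry:
  C[0][0] = min over k of (A[0][0] + B[0][0] = 10 + 0 = 10, A[0][1] + B[1][0] = 1 + 6 = 7) = 7 (attained at k = 1)
  C[0][1] = min over k of (A[0][0] + B[0][1] = 10 + 6 = 16, A[0][1] + B[1][1] = 1 + 5 = 6) = 6 (attained at k = 1)
  C[1][0] = min over k of (A[1][0] + B[0][0] = 0 + 0 = 0, A[1][1] + B[1][0] = 4 + 6 = 10) = 0 (attained at k = 0)
  C[1][1] = min over k of (A[1][0] + B[0][1] = 0 + 6 = 6, A[1][1] + B[1][1] = 4 + 5 = 9) = 6 (attained at k = 0)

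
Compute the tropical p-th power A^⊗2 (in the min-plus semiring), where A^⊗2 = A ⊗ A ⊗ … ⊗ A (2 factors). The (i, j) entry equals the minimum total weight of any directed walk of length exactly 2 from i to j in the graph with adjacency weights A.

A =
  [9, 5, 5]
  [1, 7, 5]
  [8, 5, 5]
A^⊗2 =
  [6, 10, 10]
  [8, 6, 6]
  [6, 10, 10]

Each entry (A^⊗2)_ij equals the minimum over all length-2 walks i = v_0 → v_1 → … → v_2 = j of Σ_t A[v_t][v_{t+1}]. For example, for (i, j) = (0, 2) we minimise over 3 possible intermediate vertex sequences; the minimum is 10, attained along the walk 0 → 1 → 2.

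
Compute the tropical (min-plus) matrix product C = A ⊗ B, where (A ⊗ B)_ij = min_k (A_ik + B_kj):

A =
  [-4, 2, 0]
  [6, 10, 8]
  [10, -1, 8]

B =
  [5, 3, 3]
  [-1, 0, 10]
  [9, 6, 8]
A ⊗ B =
  [1, -1, -1]
  [9, 9, 9]
  [-2, -1, 9]

Apply the min-plus product entry-by-entry:
  C[0][0] = min over k of (A[0][0] + B[0][0] = -4 + 5 = 1, A[0][1] + B[1][0] = 2 + -1 = 1, A[0][2] + B[2][0] = 0 + 9 = 9) = 1 (attained at k = 0)
  C[0][1] = min over k of (A[0][0] + B[0][1] = -4 + 3 = -1, A[0][1] + B[1][1] = 2 + 0 = 2, A[0][2] + B[2][1] = 0 + 6 = 6) = -1 (attained at k = 0)
  C[0][2] = min over k of (A[0][0] + B[0][2] = -4 + 3 = -1, A[0][1] + B[1][2] = 2 + 10 = 12, A[0][2] + B[2][2] = 0 + 8 = 8) = -1 (attained at k = 0)
  C[1][0] = min over k of (A[1][0] + B[0][0] = 6 + 5 = 11, A[1][1] + B[1][0] = 10 + -1 = 9, A[1][2] + B[2][0] = 8 + 9 = 17) = 9 (attained at k = 1)
  C[1][1] = min over k of (A[1][0] + B[0][1] = 6 + 3 = 9, A[1][1] + B[1][1] = 10 + 0 = 10, A[1][2] + B[2][1] = 8 + 6 = 14) = 9 (attained at k = 0)
  C[1][2] = min over k of (A[1][0] + B[0][2] = 6 + 3 = 9, A[1][1] + B[1][2] = 10 + 10 = 20, A[1][2] + B[2][2] = 8 + 8 = 16) = 9 (attained at k = 0)
  C[2][0] = min over k of (A[2][0] + B[0][0] = 10 + 5 = 15, A[2][1] + B[1][0] = -1 + -1 = -2, A[2][2] + B[2][0] = 8 + 9 = 17) = -2 (attained at k = 1)
  C[2][1] = min over k of (A[2][0] + B[0][1] = 10 + 3 = 13, A[2][1] + B[1][1] = -1 + 0 = -1, A[2][2] + B[2][1] = 8 + 6 = 14) = -1 (attained at k = 1)
  C[2][2] = min over k of (A[2][0] + B[0][2] = 10 + 3 = 13, A[2][1] + B[1][2] = -1 + 10 = 9, A[2][2] + B[2][2] = 8 + 8 = 16) = 9 (attained at k = 1)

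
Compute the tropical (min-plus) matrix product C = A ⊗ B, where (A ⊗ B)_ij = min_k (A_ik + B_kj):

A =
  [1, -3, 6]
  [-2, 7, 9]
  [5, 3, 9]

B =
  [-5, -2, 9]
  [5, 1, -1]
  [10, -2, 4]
A ⊗ B =
  [-4, -2, -4]
  [-7, -4, 6]
  [0, 3, 2]

Apply the min-plus product entry-by-entry:
  C[0][0] = min over k of (A[0][0] + B[0][0] = 1 + -5 = -4, A[0][1] + B[1][0] = -3 + 5 = 2, A[0][2] + B[2][0] = 6 + 10 = 16) = -4 (attained at k = 0)
  C[0][1] = min over k of (A[0][0] + B[0][1] = 1 + -2 = -1, A[0][1] + B[1][1] = -3 + 1 = -2, A[0][2] + B[2][1] = 6 + -2 = 4) = -2 (attained at k = 1)
  C[0][2] = min over k of (A[0][0] + B[0][2] = 1 + 9 = 10, A[0][1] + B[1][2] = -3 + -1 = -4, A[0][2] + B[2][2] = 6 + 4 = 10) = -4 (attained at k = 1)
  C[1][0] = min over k of (A[1][0] + B[0][0] = -2 + -5 = -7, A[1][1] + B[1][0] = 7 + 5 = 12, A[1][2] + B[2][0] = 9 + 10 = 19) = -7 (attained at k = 0)
  C[1][1] = min over k of (A[1][0] + B[0][1] = -2 + -2 = -4, A[1][1] + B[1][1] = 7 + 1 = 8, A[1][2] + B[2][1] = 9 + -2 = 7) = -4 (attained at k = 0)
  C[1][2] = min over k of (A[1][0] + B[0][2] = -2 + 9 = 7, A[1][1] + B[1][2] = 7 + -1 = 6, A[1][2] + B[2][2] = 9 + 4 = 13) = 6 (attained at k = 1)
  C[2][0] = min over k of (A[2][0] + B[0][0] = 5 + -5 = 0, A[2][1] + B[1][0] = 3 + 5 = 8, A[2][2] + B[2][0] = 9 + 10 = 19) = 0 (attained at k = 0)
  C[2][1] = min over k of (A[2][0] + B[0][1] = 5 + -2 = 3, A[2][1] + B[1][1] = 3 + 1 = 4, A[2][2] + B[2][1] = 9 + -2 = 7) = 3 (attained at k = 0)
  C[2][2] = min over k of (A[2][0] + B[0][2] = 5 + 9 = 14, A[2][1] + B[1][2] = 3 + -1 = 2, A[2][2] + B[2][2] = 9 + 4 = 13) = 2 (attained at k = 1)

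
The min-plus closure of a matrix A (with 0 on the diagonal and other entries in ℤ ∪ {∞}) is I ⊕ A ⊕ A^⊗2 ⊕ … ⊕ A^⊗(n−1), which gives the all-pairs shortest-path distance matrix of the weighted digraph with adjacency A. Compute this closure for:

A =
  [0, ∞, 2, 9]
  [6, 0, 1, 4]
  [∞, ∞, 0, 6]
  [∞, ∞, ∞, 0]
Closure =
  [0, ∞, 2, 8]
  [6, 0, 1, 4]
  [∞, ∞, 0, 6]
  [∞, ∞, ∞, 0]

This is the Floyd-Warshall all-pairs shortest-path computation. For each intermediate vertex k = 0, 1, …, 3, update dist[i][j] ← min(dist[i][j], dist[i][k] + dist[k][j]). The final matrix gives, for each (i, j), the minimum total weight of any directed path from i to j (possibly empty when i = j).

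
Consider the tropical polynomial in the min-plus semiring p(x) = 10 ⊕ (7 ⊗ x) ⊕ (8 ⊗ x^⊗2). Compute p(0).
p(0) = 7

A tropical monomial a ⊗ x^⊗i evaluates to a + i · x. Evaluating each term at x = 0:
  Term 0 contributes 10 + 0 · 0 = 10
  Term 1 contributes 7 + 1 · 0 = 7
  Term 2 contributes 8 + 2 · 0 = 8
p(0) = ⊕ of these = min[10, 7, 8] = 7.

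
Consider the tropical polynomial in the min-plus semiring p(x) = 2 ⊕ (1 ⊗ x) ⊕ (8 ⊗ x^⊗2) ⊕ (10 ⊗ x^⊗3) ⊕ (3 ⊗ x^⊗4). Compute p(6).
p(6) = 2

A tropical monomial a ⊗ x^⊗i evaluates to a + i · x. Evaluating each term at x = 6:
  Term 0 contributes 2 + 0 · 6 = 2
  Term 1 contributes 1 + 1 · 6 = 7
  Term 2 contributes 8 + 2 · 6 = 20
  Term 3 contributes 10 + 3 · 6 = 28
  Term 4 contributes 3 + 4 · 6 = 27
p(6) = ⊕ of these = min[2, 7, 20, 28, 27] = 2.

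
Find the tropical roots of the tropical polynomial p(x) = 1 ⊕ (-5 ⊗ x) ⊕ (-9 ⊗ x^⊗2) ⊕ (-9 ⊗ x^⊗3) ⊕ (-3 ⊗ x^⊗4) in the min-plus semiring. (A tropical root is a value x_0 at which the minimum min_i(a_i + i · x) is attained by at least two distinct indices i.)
Roots: {-6, 0, 4, 6}

Each tropical root is a break point of the lower envelope of the lines y = a_i + i · x (there are 5 lines, with slopes 0, 1, ..., 4). Only the lines that attain the minimum somewhere contribute to roots; other lines are dominated. Here the surviving (envelope) indices are i = 4, i = 3, i = 2, i = 1, i = 0.
Intersections between consecutive envelope lines give the roots: for adjacent envelope indices i < j the intersection is x = (a_i − a_j) / (j − i). Reading off the sorted break points: {-6, 0, 4, 6}.
Verification: at each break x_0, at least two indices attain the minimum of min_i(a_i + i · x_0).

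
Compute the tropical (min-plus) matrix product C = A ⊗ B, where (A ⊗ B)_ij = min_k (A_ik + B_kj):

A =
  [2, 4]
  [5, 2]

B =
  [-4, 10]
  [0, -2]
A ⊗ B =
  [-2, 2]
  [1, 0]

Apply the min-plus product entry-by-entry:
  C[0][0] = min over k of (A[0][0] + B[0][0] = 2 + -4 = -2, A[0][1] + B[1][0] = 4 + 0 = 4) = -2 (attained at k = 0)
  C[0][1] = min over k of (A[0][0] + B[0][1] = 2 + 10 = 12, A[0][1] + B[1][1] = 4 + -2 = 2) = 2 (attained at k = 1)
  C[1][0] = min over k of (A[1][0] + B[0][0] = 5 + -4 = 1, A[1][1] + B[1][0] = 2 + 0 = 2) = 1 (attained at k = 0)
  C[1][1] = min over k of (A[1][0] + B[0][1] = 5 + 10 = 15, A[1][1] + B[1][1] = 2 + -2 = 0) = 0 (attained at k = 1)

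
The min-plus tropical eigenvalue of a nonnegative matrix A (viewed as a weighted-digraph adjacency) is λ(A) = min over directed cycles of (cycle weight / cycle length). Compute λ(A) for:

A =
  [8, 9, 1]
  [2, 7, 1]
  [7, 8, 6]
λ(A) = 11/3

Enumerate directed cycles and compute their means (weight / length). Sample:
  cycle 0 → 0: weight = 8, length = 1, mean = 8/1 ≈ 8.000
  cycle 1 → 1: weight = 7, length = 1, mean = 7/1 ≈ 7.000
  cycle 2 → 2: weight = 6, length = 1, mean = 6/1 ≈ 6.000
  cycle 0 → 1 → 0: weight = 11, length = 2, mean = 11/2 ≈ 5.500
  cycle 0 → 2 → 0: weight = 8, length = 2, mean = 8/2 ≈ 4.000
  cycle 1 → 0 → 1: weight = 11, length = 2, mean = 11/2 ≈ 5.500
Minimum mean = 3.667, attained e.g. along the cycle 0 → 2 → 1 → 0 with weight 11 and length 3. So λ(A) = 11/3 = 11/3.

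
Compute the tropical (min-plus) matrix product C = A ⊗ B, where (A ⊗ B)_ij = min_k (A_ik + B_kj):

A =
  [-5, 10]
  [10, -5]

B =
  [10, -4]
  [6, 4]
A ⊗ B =
  [5, -9]
  [1, -1]

Apply the min-plus product entry-by-entry:
  C[0][0] = min over k of (A[0][0] + B[0][0] = -5 + 10 = 5, A[0][1] + B[1][0] = 10 + 6 = 16) = 5 (attained at k = 0)
  C[0][1] = min over k of (A[0][0] + B[0][1] = -5 + -4 = -9, A[0][1] + B[1][1] = 10 + 4 = 14) = -9 (attained at k = 0)
  C[1][0] = min over k of (A[1][0] + B[0][0] = 10 + 10 = 20, A[1][1] + B[1][0] = -5 + 6 = 1) = 1 (attained at k = 1)
  C[1][1] = min over k of (A[1][0] + B[0][1] = 10 + -4 = 6, A[1][1] + B[1][1] = -5 + 4 = -1) = -1 (attained at k = 1)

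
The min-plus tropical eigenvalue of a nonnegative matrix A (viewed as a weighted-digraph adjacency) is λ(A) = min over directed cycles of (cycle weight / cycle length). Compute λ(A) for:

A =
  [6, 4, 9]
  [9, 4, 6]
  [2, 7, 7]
λ(A) = 4

Enumerate directed cycles and compute their means (weight / length). Sample:
  cycle 0 → 0: weight = 6, length = 1, mean = 6/1 ≈ 6.000
  cycle 1 → 1: weight = 4, length = 1, mean = 4/1 ≈ 4.000
  cycle 2 → 2: weight = 7, length = 1, mean = 7/1 ≈ 7.000
  cycle 0 → 1 → 0: weight = 13, length = 2, mean = 13/2 ≈ 6.500
  cycle 0 → 2 → 0: weight = 11, length = 2, mean = 11/2 ≈ 5.500
  cycle 1 → 0 → 1: weight = 13, length = 2, mean = 13/2 ≈ 6.500
Minimum mean = 4.000, attained e.g. along the cycle 1 → 1 with weight 4 and length 1. So λ(A) = 4/1 = 4.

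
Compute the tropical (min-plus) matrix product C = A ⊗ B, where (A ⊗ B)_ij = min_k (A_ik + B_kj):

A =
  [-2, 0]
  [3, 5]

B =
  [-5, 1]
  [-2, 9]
A ⊗ B =
  [-7, -1]
  [-2, 4]

Apply the min-plus product entry-by-entry:
  C[0][0] = min over k of (A[0][0] + B[0][0] = -2 + -5 = -7, A[0][1] + B[1][0] = 0 + -2 = -2) = -7 (attained at k = 0)
  C[0][1] = min over k of (A[0][0] + B[0][1] = -2 + 1 = -1, A[0][1] + B[1][1] = 0 + 9 = 9) = -1 (attained at k = 0)
  C[1][0] = min over k of (A[1][0] + B[0][0] = 3 + -5 = -2, A[1][1] + B[1][0] = 5 + -2 = 3) = -2 (attained at k = 0)
  C[1][1] = min over k of (A[1][0] + B[0][1] = 3 + 1 = 4, A[1][1] + B[1][1] = 5 + 9 = 14) = 4 (attained at k = 0)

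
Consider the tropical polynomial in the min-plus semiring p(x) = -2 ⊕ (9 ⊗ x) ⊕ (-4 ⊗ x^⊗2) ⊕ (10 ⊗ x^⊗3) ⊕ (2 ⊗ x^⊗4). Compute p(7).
p(7) = -2

A tropical monomial a ⊗ x^⊗i evaluates to a + i · x. Evaluating each term at x = 7:
  Term 0 contributes -2 + 0 · 7 = -2
  Term 1 contributes 9 + 1 · 7 = 16
  Term 2 contributes -4 + 2 · 7 = 10
  Term 3 contributes 10 + 3 · 7 = 31
  Term 4 contributes 2 + 4 · 7 = 30
p(7) = ⊕ of these = min[-2, 16, 10, 31, 30] = -2.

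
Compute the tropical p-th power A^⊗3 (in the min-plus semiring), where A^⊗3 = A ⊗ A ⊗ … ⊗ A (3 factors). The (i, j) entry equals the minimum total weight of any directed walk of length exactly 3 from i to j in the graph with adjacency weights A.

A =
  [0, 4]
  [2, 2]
A^⊗3 =
  [0, 4]
  [2, 6]

Each entry (A^⊗3)_ij equals the minimum over all length-3 walks i = v_0 → v_1 → … → v_3 = j of Σ_t A[v_t][v_{t+1}]. For example, for (i, j) = (0, 1) we minimise over 4 possible intermediate vertex sequences; the minimum is 4, attained along the walk 0 → 0 → 0 → 1.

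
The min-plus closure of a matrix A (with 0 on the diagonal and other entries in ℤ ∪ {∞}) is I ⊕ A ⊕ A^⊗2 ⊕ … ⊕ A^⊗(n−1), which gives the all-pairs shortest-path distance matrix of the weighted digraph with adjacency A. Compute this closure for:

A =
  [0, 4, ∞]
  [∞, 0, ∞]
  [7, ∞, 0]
Closure =
  [0, 4, ∞]
  [∞, 0, ∞]
  [7, 11, 0]

This is the Floyd-Warshall all-pairs shortest-path computation. For each intermediate vertex k = 0, 1, …, 2, update dist[i][j] ← min(dist[i][j], dist[i][k] + dist[k][j]). The final matrix gives, for each (i, j), the minimum total weight of any directed path from i to j (possibly empty when i = j).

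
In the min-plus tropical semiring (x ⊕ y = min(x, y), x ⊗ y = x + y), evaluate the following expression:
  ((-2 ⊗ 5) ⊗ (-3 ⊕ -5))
((-2 ⊗ 5) ⊗ (-3 ⊕ -5)) = -2

Expand innermost to outermost. Recall ⊕ takes the minimum of its arguments and ⊗ takes their sum. Working out the expression ((-2 ⊗ 5) ⊗ (-3 ⊕ -5)) gives -2.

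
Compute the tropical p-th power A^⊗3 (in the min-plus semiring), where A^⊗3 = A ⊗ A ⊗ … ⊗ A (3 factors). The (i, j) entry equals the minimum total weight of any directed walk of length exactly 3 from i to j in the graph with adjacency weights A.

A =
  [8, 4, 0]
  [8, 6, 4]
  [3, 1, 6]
A^⊗3 =
  [9, 7, 3]
  [11, 9, 7]
  [6, 4, 9]

Each entry (A^⊗3)_ij equals the minimum over all length-3 walks i = v_0 → v_1 → … → v_3 = j of Σ_t A[v_t][v_{t+1}]. For example, for (i, j) = (0, 2) we minimise over 9 possible intermediate vertex sequences; the minimum is 3, attained along the walk 0 → 2 → 0 → 2.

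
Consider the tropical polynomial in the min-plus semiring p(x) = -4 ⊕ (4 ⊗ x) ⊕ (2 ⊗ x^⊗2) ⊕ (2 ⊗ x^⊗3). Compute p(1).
p(1) = -4

A tropical monomial a ⊗ x^⊗i evaluates to a + i · x. Evaluating each term at x = 1:
  Term 0 contributes -4 + 0 · 1 = -4
  Term 1 contributes 4 + 1 · 1 = 5
  Term 2 contributes 2 + 2 · 1 = 4
  Term 3 contributes 2 + 3 · 1 = 5
p(1) = ⊕ of these = min[-4, 5, 4, 5] = -4.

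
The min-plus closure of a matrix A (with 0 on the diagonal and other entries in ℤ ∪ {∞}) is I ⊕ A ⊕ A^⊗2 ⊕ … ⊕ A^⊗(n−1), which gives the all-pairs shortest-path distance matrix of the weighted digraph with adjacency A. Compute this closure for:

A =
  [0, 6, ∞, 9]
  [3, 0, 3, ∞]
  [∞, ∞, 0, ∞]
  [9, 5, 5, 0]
Closure =
  [0, 6, 9, 9]
  [3, 0, 3, 12]
  [∞, ∞, 0, ∞]
  [8, 5, 5, 0]

This is the Floyd-Warshall all-pairs shortest-path computation. For each intermediate vertex k = 0, 1, …, 3, update dist[i][j] ← min(dist[i][j], dist[i][k] + dist[k][j]). The final matrix gives, for each (i, j), the minimum total weight of any directed path from i to j (possibly empty when i = j).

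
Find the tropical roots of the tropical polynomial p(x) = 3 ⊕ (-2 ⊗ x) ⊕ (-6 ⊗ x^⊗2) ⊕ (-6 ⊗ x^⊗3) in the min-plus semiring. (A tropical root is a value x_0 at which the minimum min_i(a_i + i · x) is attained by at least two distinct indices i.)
Roots: {0, 4, 5}

Each tropical root is a break point of the lower envelope of the lines y = a_i + i · x (there are 4 lines, with slopes 0, 1, ..., 3). Only the lines that attain the minimum somewhere contribute to roots; other lines are dominated. Here the surviving (envelope) indices are i = 3, i = 2, i = 1, i = 0.
Intersections between consecutive envelope lines give the roots: for adjacent envelope indices i < j the intersection is x = (a_i − a_j) / (j − i). Reading off the sorted break points: {0, 4, 5}.
Verification: at each break x_0, at least two indices attain the minimum of min_i(a_i + i · x_0).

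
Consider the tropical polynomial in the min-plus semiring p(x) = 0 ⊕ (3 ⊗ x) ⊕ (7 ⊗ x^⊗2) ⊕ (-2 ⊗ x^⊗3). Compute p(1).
p(1) = 0

A tropical monomial a ⊗ x^⊗i evaluates to a + i · x. Evaluating each term at x = 1:
  Term 0 contributes 0 + 0 · 1 = 0
  Term 1 contributes 3 + 1 · 1 = 4
  Term 2 contributes 7 + 2 · 1 = 9
  Term 3 contributes -2 + 3 · 1 = 1
p(1) = ⊕ of these = min[0, 4, 9, 1] = 0.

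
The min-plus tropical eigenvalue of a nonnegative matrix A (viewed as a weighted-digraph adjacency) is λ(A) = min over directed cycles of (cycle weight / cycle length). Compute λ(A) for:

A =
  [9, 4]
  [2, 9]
λ(A) = 3

Enumerate directed cycles and compute their means (weight / length). Sample:
  cycle 0 → 0: weight = 9, length = 1, mean = 9/1 ≈ 9.000
  cycle 1 → 1: weight = 9, length = 1, mean = 9/1 ≈ 9.000
  cycle 0 → 1 → 0: weight = 6, length = 2, mean = 6/2 ≈ 3.000
  cycle 1 → 0 → 1: weight = 6, length = 2, mean = 6/2 ≈ 3.000
Minimum mean = 3.000, attained e.g. along the cycle 0 → 1 → 0 with weight 6 and length 2. So λ(A) = 6/2 = 3.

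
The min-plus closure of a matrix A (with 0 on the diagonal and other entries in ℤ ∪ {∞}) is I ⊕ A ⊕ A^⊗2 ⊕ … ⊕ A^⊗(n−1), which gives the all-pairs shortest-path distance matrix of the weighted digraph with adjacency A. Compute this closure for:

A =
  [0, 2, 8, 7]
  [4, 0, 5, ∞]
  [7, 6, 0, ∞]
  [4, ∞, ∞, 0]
Closure =
  [0, 2, 7, 7]
  [4, 0, 5, 11]
  [7, 6, 0, 14]
  [4, 6, 11, 0]

This is the Floyd-Warshall all-pairs shortest-path computation. For each intermediate vertex k = 0, 1, …, 3, update dist[i][j] ← min(dist[i][j], dist[i][k] + dist[k][j]). The final matrix gives, for each (i, j), the minimum total weight of any directed path from i to j (possibly empty when i = j).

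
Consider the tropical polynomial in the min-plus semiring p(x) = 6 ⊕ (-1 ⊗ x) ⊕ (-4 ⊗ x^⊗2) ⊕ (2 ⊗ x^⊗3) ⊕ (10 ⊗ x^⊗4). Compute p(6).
p(6) = 5

A tropical monomial a ⊗ x^⊗i evaluates to a + i · x. Evaluating each term at x = 6:
  Term 0 contributes 6 + 0 · 6 = 6
  Term 1 contributes -1 + 1 · 6 = 5
  Term 2 contributes -4 + 2 · 6 = 8
  Term 3 contributes 2 + 3 · 6 = 20
  Term 4 contributes 10 + 4 · 6 = 34
p(6) = ⊕ of these = min[6, 5, 8, 20, 34] = 5.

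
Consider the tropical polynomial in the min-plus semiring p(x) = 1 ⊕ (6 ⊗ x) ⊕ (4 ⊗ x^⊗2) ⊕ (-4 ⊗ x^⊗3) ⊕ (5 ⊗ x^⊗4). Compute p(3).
p(3) = 1

A tropical monomial a ⊗ x^⊗i evaluates to a + i · x. Evaluating each term at x = 3:
  Term 0 contributes 1 + 0 · 3 = 1
  Term 1 contributes 6 + 1 · 3 = 9
  Term 2 contributes 4 + 2 · 3 = 10
  Term 3 contributes -4 + 3 · 3 = 5
  Term 4 contributes 5 + 4 · 3 = 17
p(3) = ⊕ of these = min[1, 9, 10, 5, 17] = 1.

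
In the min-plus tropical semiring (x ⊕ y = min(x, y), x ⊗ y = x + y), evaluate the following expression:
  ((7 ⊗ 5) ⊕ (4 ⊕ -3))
((7 ⊗ 5) ⊕ (4 ⊕ -3)) = -3

Expand innermost to outermost. Recall ⊕ takes the minimum of its arguments and ⊗ takes their sum. Working out the expression ((7 ⊗ 5) ⊕ (4 ⊕ -3)) gives -3.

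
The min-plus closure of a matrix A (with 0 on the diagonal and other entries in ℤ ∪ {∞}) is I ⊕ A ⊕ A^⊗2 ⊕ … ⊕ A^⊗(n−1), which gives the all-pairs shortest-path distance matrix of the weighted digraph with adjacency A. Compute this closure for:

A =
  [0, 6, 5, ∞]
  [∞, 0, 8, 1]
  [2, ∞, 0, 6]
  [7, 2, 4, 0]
Closure =
  [0, 6, 5, 7]
  [7, 0, 5, 1]
  [2, 8, 0, 6]
  [6, 2, 4, 0]

This is the Floyd-Warshall all-pairs shortest-path computation. For each intermediate vertex k = 0, 1, …, 3, update dist[i][j] ← min(dist[i][j], dist[i][k] + dist[k][j]). The final matrix gives, for each (i, j), the minimum total weight of any directed path from i to j (possibly empty when i = j).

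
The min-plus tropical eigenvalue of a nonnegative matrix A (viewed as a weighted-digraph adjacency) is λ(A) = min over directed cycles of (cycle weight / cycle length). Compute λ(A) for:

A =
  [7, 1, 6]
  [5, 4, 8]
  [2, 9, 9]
λ(A) = 3

Enumerate directed cycles and compute their means (weight / length). Sample:
  cycle 0 → 0: weight = 7, length = 1, mean = 7/1 ≈ 7.000
  cycle 1 → 1: weight = 4, length = 1, mean = 4/1 ≈ 4.000
  cycle 2 → 2: weight = 9, length = 1, mean = 9/1 ≈ 9.000
  cycle 0 → 1 → 0: weight = 6, length = 2, mean = 6/2 ≈ 3.000
  cycle 0 → 2 → 0: weight = 8, length = 2, mean = 8/2 ≈ 4.000
  cycle 1 → 0 → 1: weight = 6, length = 2, mean = 6/2 ≈ 3.000
Minimum mean = 3.000, attained e.g. along the cycle 0 → 1 → 0 with weight 6 and length 2. So λ(A) = 6/2 = 3.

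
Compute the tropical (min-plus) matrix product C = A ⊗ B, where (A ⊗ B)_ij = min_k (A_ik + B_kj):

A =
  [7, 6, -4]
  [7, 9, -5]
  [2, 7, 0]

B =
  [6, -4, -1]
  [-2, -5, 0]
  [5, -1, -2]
A ⊗ B =
  [1, -5, -6]
  [0, -6, -7]
  [5, -2, -2]

Apply the min-plus product entry-by-entry:
  C[0][0] = min over k of (A[0][0] + B[0][0] = 7 + 6 = 13, A[0][1] + B[1][0] = 6 + -2 = 4, A[0][2] + B[2][0] = -4 + 5 = 1) = 1 (attained at k = 2)
  C[0][1] = min over k of (A[0][0] + B[0][1] = 7 + -4 = 3, A[0][1] + B[1][1] = 6 + -5 = 1, A[0][2] + B[2][1] = -4 + -1 = -5) = -5 (attained at k = 2)
  C[0][2] = min over k of (A[0][0] + B[0][2] = 7 + -1 = 6, A[0][1] + B[1][2] = 6 + 0 = 6, A[0][2] + B[2][2] = -4 + -2 = -6) = -6 (attained at k = 2)
  C[1][0] = min over k of (A[1][0] + B[0][0] = 7 + 6 = 13, A[1][1] + B[1][0] = 9 + -2 = 7, A[1][2] + B[2][0] = -5 + 5 = 0) = 0 (attained at k = 2)
  C[1][1] = min over k of (A[1][0] + B[0][1] = 7 + -4 = 3, A[1][1] + B[1][1] = 9 + -5 = 4, A[1][2] + B[2][1] = -5 + -1 = -6) = -6 (attained at k = 2)
  C[1][2] = min over k of (A[1][0] + B[0][2] = 7 + -1 = 6, A[1][1] + B[1][2] = 9 + 0 = 9, A[1][2] + B[2][2] = -5 + -2 = -7) = -7 (attained at k = 2)
  C[2][0] = min over k of (A[2][0] + B[0][0] = 2 + 6 = 8, A[2][1] + B[1][0] = 7 + -2 = 5, A[2][2] + B[2][0] = 0 + 5 = 5) = 5 (attained at k = 1)
  C[2][1] = min over k of (A[2][0] + B[0][1] = 2 + -4 = -2, A[2][1] + B[1][1] = 7 + -5 = 2, A[2][2] + B[2][1] = 0 + -1 = -1) = -2 (attained at k = 0)
  C[2][2] = min over k of (A[2][0] + B[0][2] = 2 + -1 = 1, A[2][1] + B[1][2] = 7 + 0 = 7, A[2][2] + B[2][2] = 0 + -2 = -2) = -2 (attained at k = 2)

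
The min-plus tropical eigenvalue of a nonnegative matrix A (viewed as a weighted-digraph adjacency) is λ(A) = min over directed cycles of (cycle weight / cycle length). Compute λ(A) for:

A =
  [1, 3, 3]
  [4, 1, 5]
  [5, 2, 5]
λ(A) = 1

Enumerate directed cycles and compute their means (weight / length). Sample:
  cycle 0 → 0: weight = 1, length = 1, mean = 1/1 ≈ 1.000
  cycle 1 → 1: weight = 1, length = 1, mean = 1/1 ≈ 1.000
  cycle 2 → 2: weight = 5, length = 1, mean = 5/1 ≈ 5.000
  cycle 0 → 1 → 0: weight = 7, length = 2, mean = 7/2 ≈ 3.500
  cycle 0 → 2 → 0: weight = 8, length = 2, mean = 8/2 ≈ 4.000
  cycle 1 → 0 → 1: weight = 7, length = 2, mean = 7/2 ≈ 3.500
Minimum mean = 1.000, attained e.g. along the cycle 0 → 0 with weight 1 and length 1. So λ(A) = 1/1 = 1.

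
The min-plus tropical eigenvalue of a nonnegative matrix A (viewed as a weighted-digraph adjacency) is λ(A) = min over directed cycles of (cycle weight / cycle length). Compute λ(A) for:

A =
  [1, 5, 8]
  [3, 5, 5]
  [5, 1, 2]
λ(A) = 1

Enumerate directed cycles and compute their means (weight / length). Sample:
  cycle 0 → 0: weight = 1, length = 1, mean = 1/1 ≈ 1.000
  cycle 1 → 1: weight = 5, length = 1, mean = 5/1 ≈ 5.000
  cycle 2 → 2: weight = 2, length = 1, mean = 2/1 ≈ 2.000
  cycle 0 → 1 → 0: weight = 8, length = 2, mean = 8/2 ≈ 4.000
  cycle 0 → 2 → 0: weight = 13, length = 2, mean = 13/2 ≈ 6.500
  cycle 1 → 0 → 1: weight = 8, length = 2, mean = 8/2 ≈ 4.000
Minimum mean = 1.000, attained e.g. along the cycle 0 → 0 with weight 1 and length 1. So λ(A) = 1/1 = 1.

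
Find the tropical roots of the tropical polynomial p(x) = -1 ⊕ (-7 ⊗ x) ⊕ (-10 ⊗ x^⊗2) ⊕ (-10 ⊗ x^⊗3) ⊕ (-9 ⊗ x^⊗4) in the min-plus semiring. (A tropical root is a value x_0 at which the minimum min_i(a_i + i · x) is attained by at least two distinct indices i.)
Roots: {-1, 0, 3, 6}

Each tropical root is a break point of the lower envelope of the lines y = a_i + i · x (there are 5 lines, with slopes 0, 1, ..., 4). Only the lines that attain the minimum somewhere contribute to roots; other lines are dominated. Here the surviving (envelope) indices are i = 4, i = 3, i = 2, i = 1, i = 0.
Intersections between consecutive envelope lines give the roots: for adjacent envelope indices i < j the intersection is x = (a_i − a_j) / (j − i). Reading off the sorted break points: {-1, 0, 3, 6}.
Verification: at each break x_0, at least two indices attain the minimum of min_i(a_i + i · x_0).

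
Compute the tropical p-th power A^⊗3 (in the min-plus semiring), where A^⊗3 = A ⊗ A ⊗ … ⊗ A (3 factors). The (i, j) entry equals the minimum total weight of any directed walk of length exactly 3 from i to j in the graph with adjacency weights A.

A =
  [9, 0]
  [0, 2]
A^⊗3 =
  [2, 0]
  [0, 2]

Each entry (A^⊗3)_ij equals the minimum over all length-3 walks i = v_0 → v_1 → … → v_3 = j of Σ_t A[v_t][v_{t+1}]. For example, for (i, j) = (0, 1) we minimise over 4 possible intermediate vertex sequences; the minimum is 0, attained along the walk 0 → 1 → 0 → 1.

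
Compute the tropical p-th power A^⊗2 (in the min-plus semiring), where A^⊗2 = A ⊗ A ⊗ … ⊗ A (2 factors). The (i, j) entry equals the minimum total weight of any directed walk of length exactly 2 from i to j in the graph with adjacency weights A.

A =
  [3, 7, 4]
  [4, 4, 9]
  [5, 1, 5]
A^⊗2 =
  [6, 5, 7]
  [7, 8, 8]
  [5, 5, 9]

Each entry (A^⊗2)_ij equals the minimum over all length-2 walks i = v_0 → v_1 → … → v_2 = j of Σ_t A[v_t][v_{t+1}]. For example, for (i, j) = (0, 2) we minimise over 3 possible intermediate vertex sequences; the minimum is 7, attained along the walk 0 → 0 → 2.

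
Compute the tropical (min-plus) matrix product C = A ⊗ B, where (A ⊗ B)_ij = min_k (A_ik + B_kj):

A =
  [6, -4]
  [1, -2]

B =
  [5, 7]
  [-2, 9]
A ⊗ B =
  [-6, 5]
  [-4, 7]

Apply the min-plus product entry-by-entry:
  C[0][0] = min over k of (A[0][0] + B[0][0] = 6 + 5 = 11, A[0][1] + B[1][0] = -4 + -2 = -6) = -6 (attained at k = 1)
  C[0][1] = min over k of (A[0][0] + B[0][1] = 6 + 7 = 13, A[0][1] + B[1][1] = -4 + 9 = 5) = 5 (attained at k = 1)
  C[1][0] = min over k of (A[1][0] + B[0][0] = 1 + 5 = 6, A[1][1] + B[1][0] = -2 + -2 = -4) = -4 (attained at k = 1)
  C[1][1] = min over k of (A[1][0] + B[0][1] = 1 + 7 = 8, A[1][1] + B[1][1] = -2 + 9 = 7) = 7 (attained at k = 1)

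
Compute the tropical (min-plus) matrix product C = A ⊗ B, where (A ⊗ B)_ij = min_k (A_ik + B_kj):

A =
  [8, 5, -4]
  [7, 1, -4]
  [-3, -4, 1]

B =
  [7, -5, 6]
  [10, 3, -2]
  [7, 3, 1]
A ⊗ B =
  [3, -1, -3]
  [3, -1, -3]
  [4, -8, -6]

Apply the min-plus product entry-by-entry:
  C[0][0] = min over k of (A[0][0] + B[0][0] = 8 + 7 = 15, A[0][1] + B[1][0] = 5 + 10 = 15, A[0][2] + B[2][0] = -4 + 7 = 3) = 3 (attained at k = 2)
  C[0][1] = min over k of (A[0][0] + B[0][1] = 8 + -5 = 3, A[0][1] + B[1][1] = 5 + 3 = 8, A[0][2] + B[2][1] = -4 + 3 = -1) = -1 (attained at k = 2)
  C[0][2] = min over k of (A[0][0] + B[0][2] = 8 + 6 = 14, A[0][1] + B[1][2] = 5 + -2 = 3, A[0][2] + B[2][2] = -4 + 1 = -3) = -3 (attained at k = 2)
  C[1][0] = min over k of (A[1][0] + B[0][0] = 7 + 7 = 14, A[1][1] + B[1][0] = 1 + 10 = 11, A[1][2] + B[2][0] = -4 + 7 = 3) = 3 (attained at k = 2)
  C[1][1] = min over k of (A[1][0] + B[0][1] = 7 + -5 = 2, A[1][1] + B[1][1] = 1 + 3 = 4, A[1][2] + B[2][1] = -4 + 3 = -1) = -1 (attained at k = 2)
  C[1][2] = min over k of (A[1][0] + B[0][2] = 7 + 6 = 13, A[1][1] + B[1][2] = 1 + -2 = -1, A[1][2] + B[2][2] = -4 + 1 = -3) = -3 (attained at k = 2)
  C[2][0] = min over k of (A[2][0] + B[0][0] = -3 + 7 = 4, A[2][1] + B[1][0] = -4 + 10 = 6, A[2][2] + B[2][0] = 1 + 7 = 8) = 4 (attained at k = 0)
  C[2][1] = min over k of (A[2][0] + B[0][1] = -3 + -5 = -8, A[2][1] + B[1][1] = -4 + 3 = -1, A[2][2] + B[2][1] = 1 + 3 = 4) = -8 (attained at k = 0)
  C[2][2] = min over k of (A[2][0] + B[0][2] = -3 + 6 = 3, A[2][1] + B[1][2] = -4 + -2 = -6, A[2][2] + B[2][2] = 1 + 1 = 2) = -6 (attained at k = 1)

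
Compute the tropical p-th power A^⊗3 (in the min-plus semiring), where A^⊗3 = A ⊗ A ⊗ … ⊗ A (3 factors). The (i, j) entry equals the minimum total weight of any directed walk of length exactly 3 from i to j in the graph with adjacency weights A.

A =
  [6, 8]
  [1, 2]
A^⊗3 =
  [11, 12]
  [5, 6]

Each entry (A^⊗3)_ij equals the minimum over all length-3 walks i = v_0 → v_1 → … → v_3 = j of Σ_t A[v_t][v_{t+1}]. For example, for (i, j) = (0, 1) we minimise over 4 possible intermediate vertex sequences; the minimum is 12, attained along the walk 0 → 1 → 1 → 1.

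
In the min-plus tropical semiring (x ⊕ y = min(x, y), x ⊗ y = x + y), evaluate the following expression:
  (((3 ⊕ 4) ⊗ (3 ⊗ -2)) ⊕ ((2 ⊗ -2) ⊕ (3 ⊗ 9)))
(((3 ⊕ 4) ⊗ (3 ⊗ -2)) ⊕ ((2 ⊗ -2) ⊕ (3 ⊗ 9))) = 0

Expand innermost to outermost. Recall ⊕ takes the minimum of its arguments and ⊗ takes their sum. Working out the expression (((3 ⊕ 4) ⊗ (3 ⊗ -2)) ⊕ ((2 ⊗ -2) ⊕ (3 ⊗ 9))) gives 0.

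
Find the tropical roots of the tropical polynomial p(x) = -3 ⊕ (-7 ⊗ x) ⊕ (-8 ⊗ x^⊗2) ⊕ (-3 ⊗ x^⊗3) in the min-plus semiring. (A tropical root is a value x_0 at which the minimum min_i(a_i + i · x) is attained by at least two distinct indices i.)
Roots: {-5, 1, 4}

Each tropical root is a break point of the lower envelope of the lines y = a_i + i · x (there are 4 lines, with slopes 0, 1, ..., 3). Only the lines that attain the minimum somewhere contribute to roots; other lines are dominated. Here the surviving (envelope) indices are i = 3, i = 2, i = 1, i = 0.
Intersections between consecutive envelope lines give the roots: for adjacent envelope indices i < j the intersection is x = (a_i − a_j) / (j − i). Reading off the sorted break points: {-5, 1, 4}.
Verification: at each break x_0, at least two indices attain the minimum of min_i(a_i + i · x_0).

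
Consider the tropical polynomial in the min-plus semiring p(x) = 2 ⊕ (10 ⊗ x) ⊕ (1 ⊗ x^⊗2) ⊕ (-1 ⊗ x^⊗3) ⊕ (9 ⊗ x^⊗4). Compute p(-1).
p(-1) = -4

A tropical monomial a ⊗ x^⊗i evaluates to a + i · x. Evaluating each term at x = -1:
  Term 0 contributes 2 + 0 · -1 = 2
  Term 1 contributes 10 + 1 · -1 = 9
  Term 2 contributes 1 + 2 · -1 = -1
  Term 3 contributes -1 + 3 · -1 = -4
  Term 4 contributes 9 + 4 · -1 = 5
p(-1) = ⊕ of these = min[2, 9, -1, -4, 5] = -4.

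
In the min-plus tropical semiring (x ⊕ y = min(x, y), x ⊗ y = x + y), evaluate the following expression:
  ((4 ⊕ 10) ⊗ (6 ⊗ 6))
((4 ⊕ 10) ⊗ (6 ⊗ 6)) = 16

Expand innermost to outermost. Recall ⊕ takes the minimum of its arguments and ⊗ takes their sum. Working out the expression ((4 ⊕ 10) ⊗ (6 ⊗ 6)) gives 16.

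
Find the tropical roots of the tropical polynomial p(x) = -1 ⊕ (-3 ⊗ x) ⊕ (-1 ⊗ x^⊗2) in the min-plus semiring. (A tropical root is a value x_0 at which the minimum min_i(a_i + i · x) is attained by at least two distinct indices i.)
Roots: {-2, 2}

Each tropical root is a break point of the lower envelope of the lines y = a_i + i · x (there are 3 lines, with slopes 0, 1, ..., 2). Only the lines that attain the minimum somewhere contribute to roots; other lines are dominated. Here the surviving (envelope) indices are i = 2, i = 1, i = 0.
Intersections between consecutive envelope lines give the roots: for adjacent envelope indices i < j the intersection is x = (a_i − a_j) / (j − i). Reading off the sorted break points: {-2, 2}.
Verification: at each break x_0, at least two indices attain the minimum of min_i(a_i + i · x_0).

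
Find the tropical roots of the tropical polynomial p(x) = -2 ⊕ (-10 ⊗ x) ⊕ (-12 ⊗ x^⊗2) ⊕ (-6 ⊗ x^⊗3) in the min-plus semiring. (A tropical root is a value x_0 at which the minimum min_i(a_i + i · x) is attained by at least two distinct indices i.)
Roots: {-6, 2, 8}

Each tropical root is a break point of the lower envelope of the lines y = a_i + i · x (there are 4 lines, with slopes 0, 1, ..., 3). Only the lines that attain the minimum somewhere contribute to roots; other lines are dominated. Here the surviving (envelope) indices are i = 3, i = 2, i = 1, i = 0.
Intersections between consecutive envelope lines give the roots: for adjacent envelope indices i < j the intersection is x = (a_i − a_j) / (j − i). Reading off the sorted break points: {-6, 2, 8}.
Verification: at each break x_0, at least two indices attain the minimum of min_i(a_i + i · x_0).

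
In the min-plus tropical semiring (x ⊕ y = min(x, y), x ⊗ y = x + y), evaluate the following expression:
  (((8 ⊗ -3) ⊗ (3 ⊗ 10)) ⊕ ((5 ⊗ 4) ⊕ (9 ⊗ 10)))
(((8 ⊗ -3) ⊗ (3 ⊗ 10)) ⊕ ((5 ⊗ 4) ⊕ (9 ⊗ 10))) = 9

Expand innermost to outermost. Recall ⊕ takes the minimum of its arguments and ⊗ takes their sum. Working out the expression (((8 ⊗ -3) ⊗ (3 ⊗ 10)) ⊕ ((5 ⊗ 4) ⊕ (9 ⊗ 10))) gives 9.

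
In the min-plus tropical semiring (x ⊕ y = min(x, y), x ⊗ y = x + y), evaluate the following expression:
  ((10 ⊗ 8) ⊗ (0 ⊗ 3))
((10 ⊗ 8) ⊗ (0 ⊗ 3)) = 21

Expand innermost to outermost. Recall ⊕ takes the minimum of its arguments and ⊗ takes their sum. Working out the expression ((10 ⊗ 8) ⊗ (0 ⊗ 3)) gives 21.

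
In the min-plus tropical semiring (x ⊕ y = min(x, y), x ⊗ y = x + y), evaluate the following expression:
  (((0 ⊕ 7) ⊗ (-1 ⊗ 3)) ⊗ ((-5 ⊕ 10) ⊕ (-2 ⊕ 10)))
(((0 ⊕ 7) ⊗ (-1 ⊗ 3)) ⊗ ((-5 ⊕ 10) ⊕ (-2 ⊕ 10))) = -3

Expand innermost to outermost. Recall ⊕ takes the minimum of its arguments and ⊗ takes their sum. Working out the expression (((0 ⊕ 7) ⊗ (-1 ⊗ 3)) ⊗ ((-5 ⊕ 10) ⊕ (-2 ⊕ 10))) gives -3.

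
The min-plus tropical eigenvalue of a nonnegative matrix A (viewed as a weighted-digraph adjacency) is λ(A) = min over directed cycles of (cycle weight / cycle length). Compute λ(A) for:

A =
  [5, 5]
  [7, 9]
λ(A) = 5

Enumerate directed cycles and compute their means (weight / length). Sample:
  cycle 0 → 0: weight = 5, length = 1, mean = 5/1 ≈ 5.000
  cycle 1 → 1: weight = 9, length = 1, mean = 9/1 ≈ 9.000
  cycle 0 → 1 → 0: weight = 12, length = 2, mean = 12/2 ≈ 6.000
  cycle 1 → 0 → 1: weight = 12, length = 2, mean = 12/2 ≈ 6.000
Minimum mean = 5.000, attained e.g. along the cycle 0 → 0 with weight 5 and length 1. So λ(A) = 5/1 = 5.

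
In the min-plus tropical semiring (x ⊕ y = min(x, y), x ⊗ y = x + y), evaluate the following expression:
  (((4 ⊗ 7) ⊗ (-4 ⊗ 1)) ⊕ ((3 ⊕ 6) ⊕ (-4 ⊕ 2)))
(((4 ⊗ 7) ⊗ (-4 ⊗ 1)) ⊕ ((3 ⊕ 6) ⊕ (-4 ⊕ 2))) = -4

Expand innermost to outermost. Recall ⊕ takes the minimum of its arguments and ⊗ takes their sum. Working out the expression (((4 ⊗ 7) ⊗ (-4 ⊗ 1)) ⊕ ((3 ⊕ 6) ⊕ (-4 ⊕ 2))) gives -4.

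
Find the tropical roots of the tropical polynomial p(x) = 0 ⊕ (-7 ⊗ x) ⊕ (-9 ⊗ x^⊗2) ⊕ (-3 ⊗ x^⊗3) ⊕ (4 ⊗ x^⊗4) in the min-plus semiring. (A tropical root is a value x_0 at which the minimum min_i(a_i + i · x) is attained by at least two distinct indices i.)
Roots: {-7, -6, 2, 7}

Each tropical root is a break point of the lower envelope of the lines y = a_i + i · x (there are 5 lines, with slopes 0, 1, ..., 4). Only the lines that attain the minimum somewhere contribute to roots; other lines are dominated. Here the surviving (envelope) indices are i = 4, i = 3, i = 2, i = 1, i = 0.
Intersections between consecutive envelope lines give the roots: for adjacent envelope indices i < j the intersection is x = (a_i − a_j) / (j − i). Reading off the sorted break points: {-7, -6, 2, 7}.
Verification: at each break x_0, at least two indices attain the minimum of min_i(a_i + i · x_0).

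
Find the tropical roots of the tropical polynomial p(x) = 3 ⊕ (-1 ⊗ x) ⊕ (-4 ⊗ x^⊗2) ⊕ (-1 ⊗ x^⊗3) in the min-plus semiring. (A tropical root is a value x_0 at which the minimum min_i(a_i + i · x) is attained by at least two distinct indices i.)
Roots: {-3, 3, 4}

Each tropical root is a break point of the lower envelope of the lines y = a_i + i · x (there are 4 lines, with slopes 0, 1, ..., 3). Only the lines that attain the minimum somewhere contribute to roots; other lines are dominated. Here the surviving (envelope) indices are i = 3, i = 2, i = 1, i = 0.
Intersections between consecutive envelope lines give the roots: for adjacent envelope indices i < j the intersection is x = (a_i − a_j) / (j − i). Reading off the sorted break points: {-3, 3, 4}.
Verification: at each break x_0, at least two indices attain the minimum of min_i(a_i + i · x_0).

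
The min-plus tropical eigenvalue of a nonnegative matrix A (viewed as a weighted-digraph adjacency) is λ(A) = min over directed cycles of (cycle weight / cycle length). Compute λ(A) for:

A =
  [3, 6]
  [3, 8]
λ(A) = 3

Enumerate directed cycles and compute their means (weight / length). Sample:
  cycle 0 → 0: weight = 3, length = 1, mean = 3/1 ≈ 3.000
  cycle 1 → 1: weight = 8, length = 1, mean = 8/1 ≈ 8.000
  cycle 0 → 1 → 0: weight = 9, length = 2, mean = 9/2 ≈ 4.500
  cycle 1 → 0 → 1: weight = 9, length = 2, mean = 9/2 ≈ 4.500
Minimum mean = 3.000, attained e.g. along the cycle 0 → 0 with weight 3 and length 1. So λ(A) = 3/1 = 3.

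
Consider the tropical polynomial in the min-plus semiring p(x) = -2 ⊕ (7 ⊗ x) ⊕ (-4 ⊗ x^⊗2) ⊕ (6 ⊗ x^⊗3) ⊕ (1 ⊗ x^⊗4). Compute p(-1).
p(-1) = -6

A tropical monomial a ⊗ x^⊗i evaluates to a + i · x. Evaluating each term at x = -1:
  Term 0 contributes -2 + 0 · -1 = -2
  Term 1 contributes 7 + 1 · -1 = 6
  Term 2 contributes -4 + 2 · -1 = -6
  Term 3 contributes 6 + 3 · -1 = 3
  Term 4 contributes 1 + 4 · -1 = -3
p(-1) = ⊕ of these = min[-2, 6, -6, 3, -3] = -6.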